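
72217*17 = 1227689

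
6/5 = 1+1/5 = 1.20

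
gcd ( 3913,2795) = 559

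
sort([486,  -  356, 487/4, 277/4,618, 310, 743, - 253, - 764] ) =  [ - 764, - 356,- 253, 277/4 , 487/4,310 , 486, 618,743]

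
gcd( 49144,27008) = 8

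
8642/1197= 8642/1197 = 7.22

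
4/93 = 4/93 = 0.04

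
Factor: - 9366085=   -  5^1*1873217^1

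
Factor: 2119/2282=2^(-1)*7^(  -  1) * 13^1 = 13/14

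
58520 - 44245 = 14275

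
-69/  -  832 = 69/832 = 0.08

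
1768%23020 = 1768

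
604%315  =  289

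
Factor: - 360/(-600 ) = 3/5 = 3^1*5^ ( - 1)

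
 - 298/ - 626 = 149/313 = 0.48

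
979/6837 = 979/6837 =0.14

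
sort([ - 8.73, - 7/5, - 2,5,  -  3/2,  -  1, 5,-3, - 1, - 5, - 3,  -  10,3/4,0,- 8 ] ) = [ - 10,  -  8.73 , -8, - 5,  -  3, - 3, - 2, -3/2,  -  7/5,  -  1 ,- 1,0, 3/4,5, 5 ]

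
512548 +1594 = 514142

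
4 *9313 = 37252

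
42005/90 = 466 + 13/18 = 466.72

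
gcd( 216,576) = 72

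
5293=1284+4009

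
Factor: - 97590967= - 53^1*1841339^1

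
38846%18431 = 1984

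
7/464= 7/464 = 0.02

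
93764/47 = 1994 + 46/47 = 1994.98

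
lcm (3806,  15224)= 15224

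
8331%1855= 911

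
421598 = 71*5938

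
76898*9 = 692082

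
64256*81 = 5204736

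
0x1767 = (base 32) 5R7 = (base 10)5991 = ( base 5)142431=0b1011101100111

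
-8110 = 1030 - 9140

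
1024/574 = 1  +  225/287 = 1.78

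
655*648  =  424440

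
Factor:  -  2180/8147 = - 2^2*5^1 * 109^1*8147^( - 1)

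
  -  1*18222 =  - 18222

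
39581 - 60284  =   - 20703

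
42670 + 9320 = 51990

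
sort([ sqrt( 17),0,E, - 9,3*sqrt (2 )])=[ - 9,0, E,sqrt(17),3*sqrt( 2)]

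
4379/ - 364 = - 4379/364 = -12.03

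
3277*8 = 26216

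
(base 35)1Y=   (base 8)105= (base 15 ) 49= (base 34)21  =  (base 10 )69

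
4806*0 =0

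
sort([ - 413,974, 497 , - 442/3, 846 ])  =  [- 413, - 442/3,497 , 846, 974] 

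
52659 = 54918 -2259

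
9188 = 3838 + 5350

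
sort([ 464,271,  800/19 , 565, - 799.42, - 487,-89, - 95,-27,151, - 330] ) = [  -  799.42,  -  487, - 330 ,-95, - 89, - 27,800/19, 151,271,464,565] 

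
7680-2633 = 5047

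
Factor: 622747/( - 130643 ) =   -  37^1*16831^1*130643^( - 1 )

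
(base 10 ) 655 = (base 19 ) 1F9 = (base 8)1217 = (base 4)22033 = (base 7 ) 1624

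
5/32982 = 5/32982 = 0.00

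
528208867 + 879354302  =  1407563169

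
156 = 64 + 92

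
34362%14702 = 4958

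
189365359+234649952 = 424015311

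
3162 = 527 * 6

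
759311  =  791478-32167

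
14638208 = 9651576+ 4986632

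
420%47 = 44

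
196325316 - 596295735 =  - 399970419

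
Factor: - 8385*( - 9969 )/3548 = 83590065/3548 = 2^( - 2)*3^2* 5^1*13^1*43^1*887^ (- 1)*3323^1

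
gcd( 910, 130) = 130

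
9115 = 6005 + 3110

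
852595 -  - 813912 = 1666507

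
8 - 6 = 2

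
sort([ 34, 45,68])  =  [ 34, 45,68]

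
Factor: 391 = 17^1*23^1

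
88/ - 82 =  - 2 + 38/41 = - 1.07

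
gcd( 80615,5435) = 5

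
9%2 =1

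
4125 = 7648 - 3523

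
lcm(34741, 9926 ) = 69482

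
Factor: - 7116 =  - 2^2 *3^1 * 593^1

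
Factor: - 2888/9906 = - 2^2 *3^( - 1 ) *13^( -1 ) * 19^2*127^( - 1 ) =- 1444/4953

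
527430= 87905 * 6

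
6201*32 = 198432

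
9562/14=683=683.00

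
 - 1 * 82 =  -82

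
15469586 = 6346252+9123334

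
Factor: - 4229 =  - 4229^1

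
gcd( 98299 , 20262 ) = 1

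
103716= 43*2412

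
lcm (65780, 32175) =2960100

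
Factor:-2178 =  - 2^1*3^2 * 11^2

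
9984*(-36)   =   - 359424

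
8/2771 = 8/2771 = 0.00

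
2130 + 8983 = 11113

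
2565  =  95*27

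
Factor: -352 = - 2^5*11^1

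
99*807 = 79893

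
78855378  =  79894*987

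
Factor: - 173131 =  - 7^1*24733^1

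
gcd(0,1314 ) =1314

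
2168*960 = 2081280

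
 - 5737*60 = -344220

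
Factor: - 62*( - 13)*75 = 2^1*3^1*5^2*13^1*31^1  =  60450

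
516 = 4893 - 4377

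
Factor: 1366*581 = 793646=2^1 *7^1*83^1*683^1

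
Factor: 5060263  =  13^1 * 419^1*929^1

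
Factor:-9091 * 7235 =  - 5^1*1447^1 *9091^1 = - 65773385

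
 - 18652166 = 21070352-39722518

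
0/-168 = 0/1 = - 0.00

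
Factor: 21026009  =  3061^1*6869^1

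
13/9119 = 13/9119 = 0.00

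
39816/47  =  847  +  7/47 = 847.15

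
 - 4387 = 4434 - 8821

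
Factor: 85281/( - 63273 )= - 31/23 = - 23^ (-1) * 31^1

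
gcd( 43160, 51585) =5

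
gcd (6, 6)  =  6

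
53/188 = 53/188 = 0.28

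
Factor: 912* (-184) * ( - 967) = 162270336  =  2^7 * 3^1*19^1 * 23^1 * 967^1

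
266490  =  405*658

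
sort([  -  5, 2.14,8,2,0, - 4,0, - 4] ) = [- 5, - 4,-4,  0,0,2,2.14,  8 ] 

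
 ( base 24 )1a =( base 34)10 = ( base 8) 42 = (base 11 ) 31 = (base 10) 34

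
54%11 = 10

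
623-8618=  - 7995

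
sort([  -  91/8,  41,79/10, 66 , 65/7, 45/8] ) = [-91/8, 45/8, 79/10, 65/7, 41, 66 ]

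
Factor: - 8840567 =  -  19^1*465293^1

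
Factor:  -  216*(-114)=24624 = 2^4 * 3^4*19^1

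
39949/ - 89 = - 39949/89 = -  448.87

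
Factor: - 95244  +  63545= - 31699^1 = - 31699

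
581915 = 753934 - 172019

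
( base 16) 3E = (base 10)62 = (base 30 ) 22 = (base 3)2022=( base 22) 2I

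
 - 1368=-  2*684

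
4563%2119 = 325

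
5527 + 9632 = 15159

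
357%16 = 5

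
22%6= 4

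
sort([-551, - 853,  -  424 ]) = [ - 853, - 551, -424]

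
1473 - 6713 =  -5240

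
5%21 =5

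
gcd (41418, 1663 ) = 1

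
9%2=1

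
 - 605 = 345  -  950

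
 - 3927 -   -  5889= 1962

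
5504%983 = 589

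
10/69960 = 1/6996  =  0.00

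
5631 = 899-  -  4732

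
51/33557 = 51/33557  =  0.00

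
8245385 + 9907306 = 18152691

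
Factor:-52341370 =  - 2^1 * 5^1*1997^1* 2621^1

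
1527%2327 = 1527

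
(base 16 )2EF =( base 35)lg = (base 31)O7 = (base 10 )751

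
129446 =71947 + 57499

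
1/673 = 1/673 = 0.00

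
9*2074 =18666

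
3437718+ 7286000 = 10723718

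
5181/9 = 575+2/3=575.67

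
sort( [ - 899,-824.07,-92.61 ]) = [ - 899,-824.07  , - 92.61]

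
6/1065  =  2/355 =0.01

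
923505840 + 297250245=1220756085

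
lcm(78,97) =7566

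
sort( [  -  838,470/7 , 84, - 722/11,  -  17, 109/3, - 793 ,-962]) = [ - 962,  -  838, - 793 , - 722/11,- 17 , 109/3,470/7,84 ] 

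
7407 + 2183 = 9590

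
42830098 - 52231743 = -9401645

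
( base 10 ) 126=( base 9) 150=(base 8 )176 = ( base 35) 3L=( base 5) 1001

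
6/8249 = 6/8249 =0.00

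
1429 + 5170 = 6599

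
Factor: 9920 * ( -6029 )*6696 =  - 400472225280= -  2^9*3^3*5^1*31^2*6029^1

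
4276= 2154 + 2122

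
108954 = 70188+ 38766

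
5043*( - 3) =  - 15129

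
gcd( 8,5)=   1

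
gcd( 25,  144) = 1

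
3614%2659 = 955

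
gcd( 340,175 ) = 5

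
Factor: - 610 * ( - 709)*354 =153101460  =  2^2*3^1 * 5^1 * 59^1*61^1*709^1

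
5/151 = 5/151 = 0.03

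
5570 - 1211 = 4359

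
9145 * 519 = 4746255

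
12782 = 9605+3177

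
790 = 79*10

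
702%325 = 52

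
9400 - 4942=4458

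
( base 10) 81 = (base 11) 74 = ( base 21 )3I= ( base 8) 121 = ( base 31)2J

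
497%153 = 38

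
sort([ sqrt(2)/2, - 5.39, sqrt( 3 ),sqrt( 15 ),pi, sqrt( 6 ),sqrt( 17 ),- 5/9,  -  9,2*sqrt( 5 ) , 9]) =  [ -9,  -  5.39, - 5/9,sqrt( 2 )/2 , sqrt(3), sqrt( 6), pi, sqrt( 15), sqrt(17 ),2  *sqrt (5),9 ]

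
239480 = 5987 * 40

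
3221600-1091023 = 2130577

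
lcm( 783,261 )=783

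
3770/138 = 27 + 22/69 = 27.32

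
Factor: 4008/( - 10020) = -2^1*5^( - 1) = - 2/5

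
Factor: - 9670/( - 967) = 10 =2^1*5^1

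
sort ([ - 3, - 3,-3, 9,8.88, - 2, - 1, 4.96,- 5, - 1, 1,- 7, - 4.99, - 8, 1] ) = [ - 8, - 7, - 5, - 4.99, -3  , - 3, - 3, - 2, - 1,-1 , 1,1,4.96 , 8.88, 9]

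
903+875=1778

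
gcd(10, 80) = 10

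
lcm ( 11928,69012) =966168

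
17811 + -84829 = -67018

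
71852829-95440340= - 23587511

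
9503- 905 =8598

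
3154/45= 3154/45 =70.09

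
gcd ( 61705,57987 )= 1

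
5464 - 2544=2920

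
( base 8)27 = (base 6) 35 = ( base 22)11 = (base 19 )14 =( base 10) 23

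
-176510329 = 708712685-885223014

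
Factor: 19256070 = 2^1*3^1*5^1*17^2*2221^1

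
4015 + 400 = 4415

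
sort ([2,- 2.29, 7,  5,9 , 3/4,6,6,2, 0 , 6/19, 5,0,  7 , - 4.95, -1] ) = [- 4.95, -2.29, - 1, 0,0,6/19,3/4,2,2, 5,5,6,6,7,7,9 ] 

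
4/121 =4/121= 0.03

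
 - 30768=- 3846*8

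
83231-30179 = 53052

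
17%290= 17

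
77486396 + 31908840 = 109395236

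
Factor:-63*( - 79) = 4977  =  3^2*7^1*79^1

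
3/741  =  1/247 =0.00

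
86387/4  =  21596 + 3/4 = 21596.75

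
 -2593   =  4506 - 7099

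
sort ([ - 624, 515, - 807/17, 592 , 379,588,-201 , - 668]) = [  -  668,  -  624,-201, - 807/17, 379, 515,588, 592 ]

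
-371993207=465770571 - 837763778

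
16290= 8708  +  7582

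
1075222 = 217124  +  858098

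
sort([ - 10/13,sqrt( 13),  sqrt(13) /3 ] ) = [ - 10/13,sqrt ( 13)/3,sqrt( 13)]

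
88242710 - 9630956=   78611754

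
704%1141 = 704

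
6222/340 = 18+3/10=18.30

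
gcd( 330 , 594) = 66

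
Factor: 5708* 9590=54739720=2^3*5^1*7^1*137^1*1427^1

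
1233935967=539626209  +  694309758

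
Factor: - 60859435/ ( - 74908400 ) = 2^ ( - 4) * 5^(-1)*  13^2*31^ (-1) * 863^( - 1) *10289^1 = 1738841/2140240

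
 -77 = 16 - 93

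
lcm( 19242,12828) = 38484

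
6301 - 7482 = - 1181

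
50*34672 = 1733600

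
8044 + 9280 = 17324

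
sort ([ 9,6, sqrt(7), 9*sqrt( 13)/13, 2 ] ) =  [ 2, 9*sqrt( 13)/13, sqrt ( 7 ), 6, 9] 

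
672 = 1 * 672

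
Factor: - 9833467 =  - 7^3*28669^1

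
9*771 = 6939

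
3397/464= 3397/464 = 7.32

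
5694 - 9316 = - 3622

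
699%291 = 117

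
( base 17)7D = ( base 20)6c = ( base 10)132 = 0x84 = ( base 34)3U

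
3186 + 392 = 3578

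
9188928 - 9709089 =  - 520161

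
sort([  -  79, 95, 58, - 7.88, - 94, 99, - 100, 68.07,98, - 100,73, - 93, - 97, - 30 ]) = [ - 100,  -  100, - 97, - 94, - 93,-79, -30, - 7.88,58, 68.07,73,95, 98,99 ] 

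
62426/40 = 31213/20 = 1560.65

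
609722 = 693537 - 83815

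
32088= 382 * 84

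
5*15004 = 75020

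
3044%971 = 131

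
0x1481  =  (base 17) 112D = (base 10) 5249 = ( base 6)40145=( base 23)9L5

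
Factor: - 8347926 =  - 2^1*3^1*107^1*13003^1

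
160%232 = 160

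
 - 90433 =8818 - 99251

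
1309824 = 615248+694576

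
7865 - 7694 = 171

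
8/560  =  1/70 = 0.01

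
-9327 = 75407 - 84734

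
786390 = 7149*110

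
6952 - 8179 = -1227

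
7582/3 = 2527  +  1/3 = 2527.33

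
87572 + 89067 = 176639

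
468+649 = 1117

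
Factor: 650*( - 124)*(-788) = 63512800 = 2^5*5^2*13^1*31^1*197^1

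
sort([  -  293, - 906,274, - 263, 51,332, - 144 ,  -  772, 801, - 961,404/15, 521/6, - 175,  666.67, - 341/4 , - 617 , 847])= [ - 961, - 906 , - 772, - 617,-293,-263 , - 175, - 144 , - 341/4, 404/15, 51, 521/6,  274, 332, 666.67, 801 , 847 ]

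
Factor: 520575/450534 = 2^( - 1 )*5^2*7^( - 1 )* 11^1 * 17^( - 1)=275/238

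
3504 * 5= 17520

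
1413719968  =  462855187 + 950864781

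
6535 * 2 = 13070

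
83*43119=3578877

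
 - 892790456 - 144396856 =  - 1037187312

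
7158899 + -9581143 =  -2422244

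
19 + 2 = 21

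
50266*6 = 301596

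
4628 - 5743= -1115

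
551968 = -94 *( - 5872 )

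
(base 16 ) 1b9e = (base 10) 7070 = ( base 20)HDA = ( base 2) 1101110011110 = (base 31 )7B2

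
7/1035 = 7/1035 = 0.01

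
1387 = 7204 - 5817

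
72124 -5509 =66615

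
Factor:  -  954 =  - 2^1*3^2*53^1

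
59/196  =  59/196 = 0.30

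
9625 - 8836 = 789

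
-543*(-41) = 22263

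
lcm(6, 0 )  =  0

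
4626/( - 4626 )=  -1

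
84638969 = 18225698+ 66413271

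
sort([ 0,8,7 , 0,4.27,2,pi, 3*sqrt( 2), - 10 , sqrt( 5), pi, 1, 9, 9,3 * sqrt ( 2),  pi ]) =[ - 10,0,  0,1,2, sqrt( 5 ), pi,pi,pi,3 * sqrt(2) , 3 *sqrt(2 ),  4.27, 7, 8  ,  9,9]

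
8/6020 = 2/1505   =  0.00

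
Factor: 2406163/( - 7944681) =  - 3^ ( - 1 )*17^1*141539^1* 2648227^ ( - 1)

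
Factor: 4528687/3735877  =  149^( - 1 )*631^1 * 7177^1 *25073^( -1 ) 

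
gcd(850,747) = 1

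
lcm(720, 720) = 720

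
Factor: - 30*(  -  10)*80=2^6*3^1*5^3 = 24000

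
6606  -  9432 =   -  2826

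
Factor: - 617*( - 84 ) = 51828  =  2^2*3^1*7^1*617^1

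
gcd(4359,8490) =3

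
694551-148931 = 545620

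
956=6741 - 5785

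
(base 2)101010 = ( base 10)42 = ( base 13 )33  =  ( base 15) 2c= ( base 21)20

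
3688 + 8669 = 12357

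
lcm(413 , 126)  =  7434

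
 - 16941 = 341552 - 358493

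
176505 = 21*8405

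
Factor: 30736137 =3^1*131^1*197^1*397^1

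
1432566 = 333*4302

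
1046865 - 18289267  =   - 17242402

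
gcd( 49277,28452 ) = 1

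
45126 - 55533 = -10407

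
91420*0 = 0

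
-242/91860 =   -  121/45930 = -  0.00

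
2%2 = 0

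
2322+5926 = 8248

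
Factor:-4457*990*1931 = - 2^1*3^2*5^1 *11^1 * 1931^1 * 4457^1 = -8520402330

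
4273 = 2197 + 2076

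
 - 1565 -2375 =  - 3940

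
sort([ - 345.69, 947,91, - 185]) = [  -  345.69, - 185 , 91,947]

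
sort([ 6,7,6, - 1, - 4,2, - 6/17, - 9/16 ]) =[-4, - 1, - 9/16, - 6/17 , 2,6, 6,7]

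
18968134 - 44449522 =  - 25481388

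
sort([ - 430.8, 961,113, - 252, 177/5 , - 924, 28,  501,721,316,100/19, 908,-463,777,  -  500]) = [  -  924 , - 500, - 463, - 430.8, - 252, 100/19,28,177/5,113 , 316,501, 721,777,908, 961]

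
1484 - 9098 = - 7614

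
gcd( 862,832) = 2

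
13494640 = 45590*296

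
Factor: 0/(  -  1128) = 0 = 0^1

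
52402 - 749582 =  - 697180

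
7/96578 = 7/96578 = 0.00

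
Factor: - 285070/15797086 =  - 5^1*29^1*983^1* 7898543^ ( -1) =- 142535/7898543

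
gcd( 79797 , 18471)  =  3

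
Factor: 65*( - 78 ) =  -5070 = - 2^1*3^1*5^1*13^2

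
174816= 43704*4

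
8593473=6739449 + 1854024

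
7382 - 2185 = 5197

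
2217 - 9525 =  - 7308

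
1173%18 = 3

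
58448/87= 58448/87= 671.82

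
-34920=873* ( - 40) 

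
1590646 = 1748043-157397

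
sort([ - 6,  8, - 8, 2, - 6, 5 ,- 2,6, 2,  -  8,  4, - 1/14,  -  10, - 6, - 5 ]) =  [ - 10 , - 8, - 8, - 6, - 6, - 6 , - 5, - 2, - 1/14,  2, 2,  4,5, 6, 8]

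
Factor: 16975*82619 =1402457525 = 5^2 * 7^1*97^1*82619^1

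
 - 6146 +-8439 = - 14585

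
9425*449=4231825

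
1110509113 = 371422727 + 739086386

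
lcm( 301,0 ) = 0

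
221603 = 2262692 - 2041089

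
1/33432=1/33432 = 0.00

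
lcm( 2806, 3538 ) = 81374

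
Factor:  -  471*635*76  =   - 2^2*3^1*5^1*19^1*127^1*157^1 = -22730460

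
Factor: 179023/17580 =2^( - 2)*  3^( - 1) * 5^(-1)*13^1*47^1 =611/60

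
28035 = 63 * 445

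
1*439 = 439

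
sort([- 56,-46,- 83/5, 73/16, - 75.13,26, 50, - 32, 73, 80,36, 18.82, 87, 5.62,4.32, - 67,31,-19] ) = [ - 75.13, - 67,  -  56, - 46, - 32,-19, - 83/5, 4.32,73/16 , 5.62 , 18.82,26, 31, 36, 50, 73, 80, 87] 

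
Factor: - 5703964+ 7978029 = 2274065 = 5^1*41^1*11093^1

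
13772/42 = 327  +  19/21 = 327.90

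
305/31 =305/31= 9.84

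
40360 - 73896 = -33536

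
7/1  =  7 = 7.00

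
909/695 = 1 + 214/695  =  1.31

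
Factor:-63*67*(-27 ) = 3^5*7^1*67^1 = 113967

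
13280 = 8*1660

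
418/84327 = 418/84327 = 0.00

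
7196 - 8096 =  - 900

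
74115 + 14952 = 89067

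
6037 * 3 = 18111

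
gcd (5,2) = 1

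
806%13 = 0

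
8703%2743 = 474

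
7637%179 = 119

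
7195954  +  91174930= 98370884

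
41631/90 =13877/30 = 462.57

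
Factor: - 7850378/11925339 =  -2^1*3^( -1 )*23^( - 1 ) *31^1*127^1*401^( - 1)*431^(-1 )*997^1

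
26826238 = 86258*311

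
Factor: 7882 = 2^1*7^1  *563^1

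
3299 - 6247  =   - 2948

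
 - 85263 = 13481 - 98744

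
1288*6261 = 8064168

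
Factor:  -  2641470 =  - 2^1*3^1*5^1* 13^2  *521^1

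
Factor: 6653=6653^1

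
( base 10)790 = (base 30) qa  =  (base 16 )316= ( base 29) r7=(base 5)11130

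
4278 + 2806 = 7084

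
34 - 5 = 29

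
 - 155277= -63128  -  92149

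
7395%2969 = 1457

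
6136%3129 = 3007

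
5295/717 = 7 + 92/239 = 7.38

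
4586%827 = 451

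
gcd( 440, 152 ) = 8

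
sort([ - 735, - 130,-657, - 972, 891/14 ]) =[ - 972,  -  735, - 657,  -  130,  891/14] 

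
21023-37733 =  - 16710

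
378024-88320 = 289704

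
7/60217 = 7/60217 = 0.00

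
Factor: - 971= - 971^1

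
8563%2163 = 2074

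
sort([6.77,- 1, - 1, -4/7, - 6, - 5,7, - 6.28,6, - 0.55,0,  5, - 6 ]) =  [ - 6.28, - 6,-6, - 5,  -  1, - 1, - 4/7, - 0.55,0 , 5,6,6.77,7 ]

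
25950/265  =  97 +49/53 = 97.92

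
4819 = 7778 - 2959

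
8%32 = 8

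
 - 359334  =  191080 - 550414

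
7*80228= 561596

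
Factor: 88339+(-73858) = 14481 =3^2  *  1609^1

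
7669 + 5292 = 12961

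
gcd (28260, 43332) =1884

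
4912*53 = 260336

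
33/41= 33/41=0.80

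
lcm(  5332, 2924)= 90644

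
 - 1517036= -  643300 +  -873736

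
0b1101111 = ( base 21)56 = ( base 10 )111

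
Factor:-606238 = -2^1*303119^1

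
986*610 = 601460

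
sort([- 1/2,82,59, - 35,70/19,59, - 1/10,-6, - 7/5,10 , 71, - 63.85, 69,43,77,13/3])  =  [ - 63.85, - 35, - 6, - 7/5, -1/2,-1/10, 70/19 , 13/3,10,  43,  59, 59,69, 71, 77,82 ]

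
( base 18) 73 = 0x81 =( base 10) 129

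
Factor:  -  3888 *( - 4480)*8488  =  2^14*3^5*5^1 * 7^1*1061^1 = 147846021120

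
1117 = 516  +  601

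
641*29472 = 18891552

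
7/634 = 7/634 = 0.01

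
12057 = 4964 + 7093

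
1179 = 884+295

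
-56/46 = -28/23  =  -  1.22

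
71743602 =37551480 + 34192122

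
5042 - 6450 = -1408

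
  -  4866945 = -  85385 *57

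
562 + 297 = 859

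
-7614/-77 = 7614/77=98.88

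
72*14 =1008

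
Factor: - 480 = - 2^5*3^1*5^1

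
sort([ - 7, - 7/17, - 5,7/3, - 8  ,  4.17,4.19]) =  [  -  8, - 7,  -  5, - 7/17,7/3 , 4.17,  4.19 ] 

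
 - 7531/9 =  - 7531/9  =  - 836.78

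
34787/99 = 34787/99 = 351.38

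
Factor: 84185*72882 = 2^1*3^2*5^1*113^1*149^1  *  4049^1 = 6135571170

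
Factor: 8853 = 3^1 * 13^1*227^1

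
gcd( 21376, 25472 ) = 128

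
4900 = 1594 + 3306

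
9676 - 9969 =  - 293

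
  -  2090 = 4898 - 6988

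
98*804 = 78792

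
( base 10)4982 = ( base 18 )f6e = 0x1376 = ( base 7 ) 20345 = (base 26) 79g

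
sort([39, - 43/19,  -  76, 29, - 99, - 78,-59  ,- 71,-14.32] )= [ - 99, - 78, - 76,  -  71,- 59, - 14.32, - 43/19, 29,39]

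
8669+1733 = 10402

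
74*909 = 67266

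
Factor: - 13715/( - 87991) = 5^1*13^1 * 211^1 * 87991^( -1)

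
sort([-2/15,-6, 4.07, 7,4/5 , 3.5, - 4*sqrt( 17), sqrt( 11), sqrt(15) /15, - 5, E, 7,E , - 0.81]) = [-4*sqrt( 17 ), - 6,-5,-0.81, - 2/15, sqrt( 15) /15, 4/5, E,E, sqrt(11),3.5, 4.07, 7 , 7 ] 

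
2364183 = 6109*387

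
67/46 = 67/46 = 1.46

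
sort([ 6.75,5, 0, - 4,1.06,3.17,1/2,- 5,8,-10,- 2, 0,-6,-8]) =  [ -10 , - 8 , - 6,-5,  -  4,-2,0,0, 1/2,1.06,3.17, 5,6.75, 8]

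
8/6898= 4/3449 = 0.00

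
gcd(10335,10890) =15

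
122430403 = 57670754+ 64759649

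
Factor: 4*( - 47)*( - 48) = 2^6*3^1*47^1 = 9024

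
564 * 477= 269028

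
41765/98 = 426+17/98 = 426.17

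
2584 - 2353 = 231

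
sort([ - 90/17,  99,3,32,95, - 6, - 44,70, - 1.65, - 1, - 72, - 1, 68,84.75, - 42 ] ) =[ - 72, - 44, - 42 ,-6,  -  90/17, -1.65, - 1,  -  1,3,32,68, 70,84.75, 95,99 ] 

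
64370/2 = 32185= 32185.00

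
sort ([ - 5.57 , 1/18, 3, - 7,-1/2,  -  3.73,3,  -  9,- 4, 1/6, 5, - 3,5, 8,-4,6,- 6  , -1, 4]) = [-9,  -  7,-6,-5.57, - 4, - 4,  -  3.73,-3, - 1,  -  1/2,1/18, 1/6,3, 3 , 4, 5, 5, 6, 8 ]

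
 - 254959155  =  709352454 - 964311609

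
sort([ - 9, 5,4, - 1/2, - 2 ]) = [ - 9, - 2  , - 1/2 , 4,  5]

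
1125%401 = 323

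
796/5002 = 398/2501 = 0.16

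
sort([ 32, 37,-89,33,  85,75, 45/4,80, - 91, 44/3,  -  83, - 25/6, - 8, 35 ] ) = [ - 91, - 89,-83, -8,-25/6, 45/4, 44/3,32,33,35,37,75, 80, 85 ] 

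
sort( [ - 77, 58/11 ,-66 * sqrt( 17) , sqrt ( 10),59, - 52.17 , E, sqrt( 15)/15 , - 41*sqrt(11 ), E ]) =[ - 66*sqrt(17),-41 * sqrt(11), - 77, - 52.17,sqrt( 15 ) /15,E, E, sqrt(10), 58/11,59] 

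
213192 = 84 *2538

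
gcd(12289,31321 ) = 1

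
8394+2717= 11111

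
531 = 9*59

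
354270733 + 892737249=1247007982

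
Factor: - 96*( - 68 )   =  2^7*3^1*17^1 =6528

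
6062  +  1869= 7931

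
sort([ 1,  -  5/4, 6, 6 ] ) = [ - 5/4, 1, 6, 6 ] 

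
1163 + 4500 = 5663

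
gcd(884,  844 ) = 4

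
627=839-212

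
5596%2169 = 1258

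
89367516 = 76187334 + 13180182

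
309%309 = 0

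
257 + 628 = 885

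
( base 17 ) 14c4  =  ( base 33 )5P7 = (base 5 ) 200102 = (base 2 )1100010000101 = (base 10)6277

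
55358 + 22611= 77969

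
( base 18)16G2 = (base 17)1af8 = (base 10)8066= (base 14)2D22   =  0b1111110000010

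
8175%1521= 570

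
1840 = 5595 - 3755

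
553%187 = 179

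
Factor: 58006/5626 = 13^1 * 23^1*29^(-1) = 299/29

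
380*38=14440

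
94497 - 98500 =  - 4003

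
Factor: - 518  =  -2^1*7^1*37^1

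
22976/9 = 2552+8/9 = 2552.89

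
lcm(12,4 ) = 12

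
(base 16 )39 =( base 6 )133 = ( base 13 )45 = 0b111001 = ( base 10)57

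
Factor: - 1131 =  - 3^1*13^1*29^1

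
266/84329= 38/12047 = 0.00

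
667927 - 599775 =68152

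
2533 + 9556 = 12089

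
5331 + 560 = 5891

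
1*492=492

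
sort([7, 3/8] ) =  [3/8 , 7 ] 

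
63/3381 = 3/161 = 0.02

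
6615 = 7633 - 1018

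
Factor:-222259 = -37^1*6007^1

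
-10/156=-1+ 73/78 = -  0.06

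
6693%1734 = 1491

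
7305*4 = 29220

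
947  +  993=1940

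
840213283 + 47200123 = 887413406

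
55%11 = 0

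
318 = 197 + 121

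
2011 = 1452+559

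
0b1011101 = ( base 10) 93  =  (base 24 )3l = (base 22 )45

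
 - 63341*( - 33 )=2090253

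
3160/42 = 75+5/21 = 75.24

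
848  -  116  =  732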